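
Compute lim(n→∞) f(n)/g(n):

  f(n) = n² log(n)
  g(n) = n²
∞

Since n² log(n) (O(n² log n)) grows faster than n² (O(n²)),
the ratio f(n)/g(n) → ∞ as n → ∞.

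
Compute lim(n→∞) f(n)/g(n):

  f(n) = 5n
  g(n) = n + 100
5

Since 5n and n + 100 have the same growth rate (O(n)),
the ratio converges to a constant: 5.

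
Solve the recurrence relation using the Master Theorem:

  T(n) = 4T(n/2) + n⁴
Θ(n⁴)

Master Theorem: a = 4, b = 2, f(n) = n⁴.
Compute the critical exponent d = log₂(4) = 2.
Compare f(n) = Θ(n⁴) against n^d:
  k = 4 > d = 2, so f(n) = Ω(n^(d+ε)) — Case 3.
  Regularity: a·(n/b)^4/n^4 = a/b^4 = 4/16 < 1 ✓.
  The top-level work dominates: T(n) = Θ(f(n)) = Θ(n⁴).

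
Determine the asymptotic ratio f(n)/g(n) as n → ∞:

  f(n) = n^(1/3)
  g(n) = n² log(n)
0

Since n^(1/3) (O(n^(1/3))) grows slower than n² log(n) (O(n² log n)),
the ratio f(n)/g(n) → 0 as n → ∞.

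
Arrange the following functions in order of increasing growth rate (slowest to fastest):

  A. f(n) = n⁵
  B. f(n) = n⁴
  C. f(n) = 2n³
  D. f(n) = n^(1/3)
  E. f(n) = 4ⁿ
D < C < B < A < E

Comparing growth rates:
D = n^(1/3) is O(n^(1/3))
C = 2n³ is O(n³)
B = n⁴ is O(n⁴)
A = n⁵ is O(n⁵)
E = 4ⁿ is O(4ⁿ)

Therefore, the order from slowest to fastest is: D < C < B < A < E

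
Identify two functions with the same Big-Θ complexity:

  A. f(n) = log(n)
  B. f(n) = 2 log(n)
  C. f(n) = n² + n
A and B

Examining each function:
  A. log(n) is O(log n)
  B. 2 log(n) is O(log n)
  C. n² + n is O(n²)

Functions A and B both have the same complexity class.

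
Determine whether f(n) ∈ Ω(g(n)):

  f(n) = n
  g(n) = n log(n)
False

f(n) = n is O(n), and g(n) = n log(n) is O(n log n).
Since O(n) grows slower than O(n log n), f(n) = Ω(g(n)) is false.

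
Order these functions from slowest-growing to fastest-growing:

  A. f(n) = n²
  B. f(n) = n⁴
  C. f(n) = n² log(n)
A < C < B

Comparing growth rates:
A = n² is O(n²)
C = n² log(n) is O(n² log n)
B = n⁴ is O(n⁴)

Therefore, the order from slowest to fastest is: A < C < B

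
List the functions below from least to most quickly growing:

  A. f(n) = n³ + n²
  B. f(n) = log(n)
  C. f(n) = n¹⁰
B < A < C

Comparing growth rates:
B = log(n) is O(log n)
A = n³ + n² is O(n³)
C = n¹⁰ is O(n¹⁰)

Therefore, the order from slowest to fastest is: B < A < C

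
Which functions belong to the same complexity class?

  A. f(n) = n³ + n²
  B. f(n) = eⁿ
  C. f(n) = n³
A and C

Examining each function:
  A. n³ + n² is O(n³)
  B. eⁿ is O(eⁿ)
  C. n³ is O(n³)

Functions A and C both have the same complexity class.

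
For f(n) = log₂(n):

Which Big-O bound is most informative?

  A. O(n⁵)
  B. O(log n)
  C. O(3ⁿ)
B

f(n) = log₂(n) is O(log n).
All listed options are valid Big-O bounds (upper bounds),
but O(log n) is the tightest (smallest valid bound).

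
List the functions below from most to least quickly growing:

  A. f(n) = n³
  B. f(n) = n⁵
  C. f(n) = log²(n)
B > A > C

Comparing growth rates:
B = n⁵ is O(n⁵)
A = n³ is O(n³)
C = log²(n) is O(log² n)

Therefore, the order from fastest to slowest is: B > A > C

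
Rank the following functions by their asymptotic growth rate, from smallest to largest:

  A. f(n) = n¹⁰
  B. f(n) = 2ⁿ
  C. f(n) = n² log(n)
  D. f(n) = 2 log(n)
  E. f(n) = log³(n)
D < E < C < A < B

Comparing growth rates:
D = 2 log(n) is O(log n)
E = log³(n) is O(log³ n)
C = n² log(n) is O(n² log n)
A = n¹⁰ is O(n¹⁰)
B = 2ⁿ is O(2ⁿ)

Therefore, the order from slowest to fastest is: D < E < C < A < B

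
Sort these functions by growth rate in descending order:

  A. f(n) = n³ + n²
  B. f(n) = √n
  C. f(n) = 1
A > B > C

Comparing growth rates:
A = n³ + n² is O(n³)
B = √n is O(√n)
C = 1 is O(1)

Therefore, the order from fastest to slowest is: A > B > C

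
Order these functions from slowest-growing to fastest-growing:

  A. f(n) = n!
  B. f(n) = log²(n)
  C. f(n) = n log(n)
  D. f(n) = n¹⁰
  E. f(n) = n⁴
B < C < E < D < A

Comparing growth rates:
B = log²(n) is O(log² n)
C = n log(n) is O(n log n)
E = n⁴ is O(n⁴)
D = n¹⁰ is O(n¹⁰)
A = n! is O(n!)

Therefore, the order from slowest to fastest is: B < C < E < D < A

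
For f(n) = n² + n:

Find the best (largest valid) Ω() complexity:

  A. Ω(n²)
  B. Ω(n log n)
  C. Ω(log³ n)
A

f(n) = n² + n is Ω(n²).
All listed options are valid Big-Ω bounds (lower bounds),
but Ω(n²) is the tightest (largest valid bound).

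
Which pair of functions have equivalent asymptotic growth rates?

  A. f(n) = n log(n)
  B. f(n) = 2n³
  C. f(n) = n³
B and C

Examining each function:
  A. n log(n) is O(n log n)
  B. 2n³ is O(n³)
  C. n³ is O(n³)

Functions B and C both have the same complexity class.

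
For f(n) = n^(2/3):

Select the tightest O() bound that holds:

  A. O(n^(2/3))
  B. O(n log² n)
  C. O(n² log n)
A

f(n) = n^(2/3) is O(n^(2/3)).
All listed options are valid Big-O bounds (upper bounds),
but O(n^(2/3)) is the tightest (smallest valid bound).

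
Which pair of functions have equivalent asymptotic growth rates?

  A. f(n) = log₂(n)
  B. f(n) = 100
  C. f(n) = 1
B and C

Examining each function:
  A. log₂(n) is O(log n)
  B. 100 is O(1)
  C. 1 is O(1)

Functions B and C both have the same complexity class.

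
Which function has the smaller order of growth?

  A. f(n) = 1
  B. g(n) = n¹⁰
A

f(n) = 1 is O(1), while g(n) = n¹⁰ is O(n¹⁰).
Since O(1) grows slower than O(n¹⁰), f(n) is dominated.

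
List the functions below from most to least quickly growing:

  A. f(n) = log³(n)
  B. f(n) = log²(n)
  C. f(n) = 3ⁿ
C > A > B

Comparing growth rates:
C = 3ⁿ is O(3ⁿ)
A = log³(n) is O(log³ n)
B = log²(n) is O(log² n)

Therefore, the order from fastest to slowest is: C > A > B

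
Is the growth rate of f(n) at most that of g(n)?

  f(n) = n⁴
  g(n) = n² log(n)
False

f(n) = n⁴ is O(n⁴), and g(n) = n² log(n) is O(n² log n).
Since O(n⁴) grows faster than O(n² log n), f(n) = O(g(n)) is false.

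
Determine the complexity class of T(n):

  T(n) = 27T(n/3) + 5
Θ(n³)

Master Theorem: a = 27, b = 3, f(n) = 5.
Compute the critical exponent d = log₃(27) = 3.
Compare f(n) = Θ(1) against n^d:
  k = 0 < d = 3, so f(n) = O(n^(d-ε)) — Case 1.
  The recursion cost dominates: T(n) = Θ(n^d) = Θ(n³).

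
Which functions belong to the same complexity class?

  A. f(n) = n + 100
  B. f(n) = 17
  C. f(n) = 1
B and C

Examining each function:
  A. n + 100 is O(n)
  B. 17 is O(1)
  C. 1 is O(1)

Functions B and C both have the same complexity class.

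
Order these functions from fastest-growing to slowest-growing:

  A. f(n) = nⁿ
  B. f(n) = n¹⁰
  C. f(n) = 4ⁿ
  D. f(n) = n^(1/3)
A > C > B > D

Comparing growth rates:
A = nⁿ is O(nⁿ)
C = 4ⁿ is O(4ⁿ)
B = n¹⁰ is O(n¹⁰)
D = n^(1/3) is O(n^(1/3))

Therefore, the order from fastest to slowest is: A > C > B > D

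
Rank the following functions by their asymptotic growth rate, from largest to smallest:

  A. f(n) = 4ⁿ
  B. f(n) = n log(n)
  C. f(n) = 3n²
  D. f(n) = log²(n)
A > C > B > D

Comparing growth rates:
A = 4ⁿ is O(4ⁿ)
C = 3n² is O(n²)
B = n log(n) is O(n log n)
D = log²(n) is O(log² n)

Therefore, the order from fastest to slowest is: A > C > B > D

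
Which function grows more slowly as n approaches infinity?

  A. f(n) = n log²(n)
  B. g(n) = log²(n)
B

f(n) = n log²(n) is O(n log² n), while g(n) = log²(n) is O(log² n).
Since O(log² n) grows slower than O(n log² n), g(n) is dominated.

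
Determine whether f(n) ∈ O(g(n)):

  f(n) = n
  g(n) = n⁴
True

f(n) = n is O(n), and g(n) = n⁴ is O(n⁴).
Since O(n) ⊆ O(n⁴) (f grows no faster than g), f(n) = O(g(n)) is true.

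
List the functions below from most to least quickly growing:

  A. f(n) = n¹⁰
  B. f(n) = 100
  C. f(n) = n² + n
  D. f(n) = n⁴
A > D > C > B

Comparing growth rates:
A = n¹⁰ is O(n¹⁰)
D = n⁴ is O(n⁴)
C = n² + n is O(n²)
B = 100 is O(1)

Therefore, the order from fastest to slowest is: A > D > C > B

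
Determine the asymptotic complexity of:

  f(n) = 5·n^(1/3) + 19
O(n^(1/3))

The dominant term in 5·n^(1/3) + 19 is 5·n^(1/3), which is Θ(n^(1/3)).
Lower-order terms (19) are asymptotically negligible.
Constants are absorbed, so the tightest bound is O(n^(1/3)).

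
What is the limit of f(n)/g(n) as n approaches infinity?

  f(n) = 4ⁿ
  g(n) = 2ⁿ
∞

Since 4ⁿ (O(4ⁿ)) grows faster than 2ⁿ (O(2ⁿ)),
the ratio f(n)/g(n) → ∞ as n → ∞.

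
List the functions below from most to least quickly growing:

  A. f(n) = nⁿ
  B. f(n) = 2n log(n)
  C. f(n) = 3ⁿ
A > C > B

Comparing growth rates:
A = nⁿ is O(nⁿ)
C = 3ⁿ is O(3ⁿ)
B = 2n log(n) is O(n log n)

Therefore, the order from fastest to slowest is: A > C > B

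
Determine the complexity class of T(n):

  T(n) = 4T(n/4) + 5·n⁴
Θ(n⁴)

Master Theorem: a = 4, b = 4, f(n) = 5·n⁴.
Compute the critical exponent d = log₄(4) = 1.
Compare f(n) = Θ(n⁴) against n^d:
  k = 4 > d = 1, so f(n) = Ω(n^(d+ε)) — Case 3.
  Regularity: a·(n/b)^4/n^4 = a/b^4 = 4/256 < 1 ✓.
  The top-level work dominates: T(n) = Θ(f(n)) = Θ(n⁴).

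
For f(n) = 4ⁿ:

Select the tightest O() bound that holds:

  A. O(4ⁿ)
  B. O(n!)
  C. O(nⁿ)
A

f(n) = 4ⁿ is O(4ⁿ).
All listed options are valid Big-O bounds (upper bounds),
but O(4ⁿ) is the tightest (smallest valid bound).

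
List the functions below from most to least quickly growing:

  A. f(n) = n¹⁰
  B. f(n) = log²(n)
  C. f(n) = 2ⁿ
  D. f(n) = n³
C > A > D > B

Comparing growth rates:
C = 2ⁿ is O(2ⁿ)
A = n¹⁰ is O(n¹⁰)
D = n³ is O(n³)
B = log²(n) is O(log² n)

Therefore, the order from fastest to slowest is: C > A > D > B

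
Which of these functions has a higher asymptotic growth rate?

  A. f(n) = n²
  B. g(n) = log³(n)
A

f(n) = n² is O(n²), while g(n) = log³(n) is O(log³ n).
Since O(n²) grows faster than O(log³ n), f(n) dominates.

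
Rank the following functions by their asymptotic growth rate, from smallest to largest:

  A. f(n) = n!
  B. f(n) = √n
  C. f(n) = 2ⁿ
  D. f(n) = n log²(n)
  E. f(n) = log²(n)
E < B < D < C < A

Comparing growth rates:
E = log²(n) is O(log² n)
B = √n is O(√n)
D = n log²(n) is O(n log² n)
C = 2ⁿ is O(2ⁿ)
A = n! is O(n!)

Therefore, the order from slowest to fastest is: E < B < D < C < A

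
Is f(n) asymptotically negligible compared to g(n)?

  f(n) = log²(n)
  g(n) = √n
True

f(n) = log²(n) is O(log² n), and g(n) = √n is O(√n).
Since O(log² n) grows strictly slower than O(√n), f(n) = o(g(n)) is true.
This means lim(n→∞) f(n)/g(n) = 0.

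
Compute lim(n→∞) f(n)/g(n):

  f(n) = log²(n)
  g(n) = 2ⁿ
0

Since log²(n) (O(log² n)) grows slower than 2ⁿ (O(2ⁿ)),
the ratio f(n)/g(n) → 0 as n → ∞.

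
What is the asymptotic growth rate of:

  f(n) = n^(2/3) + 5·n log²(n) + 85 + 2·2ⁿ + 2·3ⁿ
Θ(3ⁿ)

Order the terms by growth rate: 85 ≺ n^(2/3) ≺ 5·n log²(n) ≺ 2·2ⁿ ≺ 2·3ⁿ.
The fastest-growing term 2·3ⁿ dominates as n → ∞; dropping its constant factor gives Θ(3ⁿ).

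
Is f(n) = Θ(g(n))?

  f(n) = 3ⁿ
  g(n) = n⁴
False

f(n) = 3ⁿ is O(3ⁿ), and g(n) = n⁴ is O(n⁴).
Since they have different growth rates, f(n) = Θ(g(n)) is false.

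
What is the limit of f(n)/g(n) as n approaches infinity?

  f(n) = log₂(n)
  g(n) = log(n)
1/log(2)

Since log₂(n) and log(n) have the same growth rate (O(log n)),
the ratio converges to a constant: 1/log(2).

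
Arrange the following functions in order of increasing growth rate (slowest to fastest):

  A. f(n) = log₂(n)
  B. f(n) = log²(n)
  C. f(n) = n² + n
A < B < C

Comparing growth rates:
A = log₂(n) is O(log n)
B = log²(n) is O(log² n)
C = n² + n is O(n²)

Therefore, the order from slowest to fastest is: A < B < C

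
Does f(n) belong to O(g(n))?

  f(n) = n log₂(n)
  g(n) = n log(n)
True

f(n) = n log₂(n) and g(n) = n log(n) are both O(n log n).
Big-O permits equal growth rates (f ≤ c·g for some c), so f(n) = O(g(n)) is true.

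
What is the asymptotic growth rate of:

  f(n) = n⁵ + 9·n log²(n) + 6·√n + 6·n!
Θ(n!)

Order the terms by growth rate: 6·√n ≺ 9·n log²(n) ≺ n⁵ ≺ 6·n!.
The fastest-growing term 6·n! dominates as n → ∞; dropping its constant factor gives Θ(n!).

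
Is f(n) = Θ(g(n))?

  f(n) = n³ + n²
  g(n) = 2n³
True

f(n) = n³ + n² and g(n) = 2n³ are both O(n³).
Since they have the same asymptotic growth rate, f(n) = Θ(g(n)) is true.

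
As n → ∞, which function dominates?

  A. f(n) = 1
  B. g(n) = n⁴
B

f(n) = 1 is O(1), while g(n) = n⁴ is O(n⁴).
Since O(n⁴) grows faster than O(1), g(n) dominates.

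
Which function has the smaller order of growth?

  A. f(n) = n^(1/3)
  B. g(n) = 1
B

f(n) = n^(1/3) is O(n^(1/3)), while g(n) = 1 is O(1).
Since O(1) grows slower than O(n^(1/3)), g(n) is dominated.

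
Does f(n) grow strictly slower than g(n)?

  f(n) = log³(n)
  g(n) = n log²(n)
True

f(n) = log³(n) is O(log³ n), and g(n) = n log²(n) is O(n log² n).
Since O(log³ n) grows strictly slower than O(n log² n), f(n) = o(g(n)) is true.
This means lim(n→∞) f(n)/g(n) = 0.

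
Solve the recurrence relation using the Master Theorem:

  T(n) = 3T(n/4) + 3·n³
Θ(n³)

Master Theorem: a = 3, b = 4, f(n) = 3·n³.
Compute the critical exponent d = log₄(3) = 0.792.
Compare f(n) = Θ(n³) against n^d:
  k = 3 > d = 0.792, so f(n) = Ω(n^(d+ε)) — Case 3.
  Regularity: a·(n/b)^3/n^3 = a/b^3 = 3/64 < 1 ✓.
  The top-level work dominates: T(n) = Θ(f(n)) = Θ(n³).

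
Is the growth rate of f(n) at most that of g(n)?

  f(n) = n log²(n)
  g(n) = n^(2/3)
False

f(n) = n log²(n) is O(n log² n), and g(n) = n^(2/3) is O(n^(2/3)).
Since O(n log² n) grows faster than O(n^(2/3)), f(n) = O(g(n)) is false.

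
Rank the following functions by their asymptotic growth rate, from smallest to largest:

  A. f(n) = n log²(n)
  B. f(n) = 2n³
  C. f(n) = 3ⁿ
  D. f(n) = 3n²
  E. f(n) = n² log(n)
A < D < E < B < C

Comparing growth rates:
A = n log²(n) is O(n log² n)
D = 3n² is O(n²)
E = n² log(n) is O(n² log n)
B = 2n³ is O(n³)
C = 3ⁿ is O(3ⁿ)

Therefore, the order from slowest to fastest is: A < D < E < B < C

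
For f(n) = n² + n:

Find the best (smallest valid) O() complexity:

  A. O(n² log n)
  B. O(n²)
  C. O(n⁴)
B

f(n) = n² + n is O(n²).
All listed options are valid Big-O bounds (upper bounds),
but O(n²) is the tightest (smallest valid bound).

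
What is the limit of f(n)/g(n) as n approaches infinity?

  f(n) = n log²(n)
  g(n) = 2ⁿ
0

Since n log²(n) (O(n log² n)) grows slower than 2ⁿ (O(2ⁿ)),
the ratio f(n)/g(n) → 0 as n → ∞.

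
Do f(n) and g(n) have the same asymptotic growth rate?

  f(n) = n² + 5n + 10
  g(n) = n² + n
True

f(n) = n² + 5n + 10 and g(n) = n² + n are both O(n²).
Since they have the same asymptotic growth rate, f(n) = Θ(g(n)) is true.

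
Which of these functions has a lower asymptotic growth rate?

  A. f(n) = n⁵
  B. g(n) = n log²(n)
B

f(n) = n⁵ is O(n⁵), while g(n) = n log²(n) is O(n log² n).
Since O(n log² n) grows slower than O(n⁵), g(n) is dominated.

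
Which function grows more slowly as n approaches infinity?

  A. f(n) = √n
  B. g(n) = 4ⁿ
A

f(n) = √n is O(√n), while g(n) = 4ⁿ is O(4ⁿ).
Since O(√n) grows slower than O(4ⁿ), f(n) is dominated.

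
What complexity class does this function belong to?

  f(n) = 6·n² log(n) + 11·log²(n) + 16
O(n² log n)

The dominant term in 6·n² log(n) + 11·log²(n) + 16 is 6·n² log(n), which is Θ(n² log n).
Lower-order terms (11·log²(n), 16) are asymptotically negligible.
Constants are absorbed, so the tightest bound is O(n² log n).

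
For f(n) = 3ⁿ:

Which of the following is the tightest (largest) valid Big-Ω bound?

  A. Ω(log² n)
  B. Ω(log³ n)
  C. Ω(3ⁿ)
C

f(n) = 3ⁿ is Ω(3ⁿ).
All listed options are valid Big-Ω bounds (lower bounds),
but Ω(3ⁿ) is the tightest (largest valid bound).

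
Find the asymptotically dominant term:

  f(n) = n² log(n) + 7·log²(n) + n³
n³

Looking at each term:
  - n² log(n) is O(n² log n)
  - 7·log²(n) is O(log² n)
  - n³ is O(n³)

The term n³ (O(n³)) grows fastest and dominates all others.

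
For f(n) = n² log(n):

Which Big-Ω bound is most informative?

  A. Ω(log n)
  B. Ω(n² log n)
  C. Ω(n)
B

f(n) = n² log(n) is Ω(n² log n).
All listed options are valid Big-Ω bounds (lower bounds),
but Ω(n² log n) is the tightest (largest valid bound).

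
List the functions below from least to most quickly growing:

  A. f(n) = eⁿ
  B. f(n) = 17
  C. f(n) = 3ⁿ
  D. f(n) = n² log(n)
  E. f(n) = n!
B < D < A < C < E

Comparing growth rates:
B = 17 is O(1)
D = n² log(n) is O(n² log n)
A = eⁿ is O(eⁿ)
C = 3ⁿ is O(3ⁿ)
E = n! is O(n!)

Therefore, the order from slowest to fastest is: B < D < A < C < E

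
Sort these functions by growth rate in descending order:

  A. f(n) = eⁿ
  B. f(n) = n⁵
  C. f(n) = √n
A > B > C

Comparing growth rates:
A = eⁿ is O(eⁿ)
B = n⁵ is O(n⁵)
C = √n is O(√n)

Therefore, the order from fastest to slowest is: A > B > C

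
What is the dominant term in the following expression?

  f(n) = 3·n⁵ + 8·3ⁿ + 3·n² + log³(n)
8·3ⁿ

Looking at each term:
  - 3·n⁵ is O(n⁵)
  - 8·3ⁿ is O(3ⁿ)
  - 3·n² is O(n²)
  - log³(n) is O(log³ n)

The term 8·3ⁿ (O(3ⁿ)) grows fastest and dominates all others.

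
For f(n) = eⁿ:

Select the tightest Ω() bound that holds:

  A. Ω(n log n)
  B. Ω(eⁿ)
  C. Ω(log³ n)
B

f(n) = eⁿ is Ω(eⁿ).
All listed options are valid Big-Ω bounds (lower bounds),
but Ω(eⁿ) is the tightest (largest valid bound).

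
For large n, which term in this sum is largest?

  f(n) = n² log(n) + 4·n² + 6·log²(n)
n² log(n)

Looking at each term:
  - n² log(n) is O(n² log n)
  - 4·n² is O(n²)
  - 6·log²(n) is O(log² n)

The term n² log(n) (O(n² log n)) grows fastest and dominates all others.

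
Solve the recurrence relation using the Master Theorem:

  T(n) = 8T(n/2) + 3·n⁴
Θ(n⁴)

Master Theorem: a = 8, b = 2, f(n) = 3·n⁴.
Compute the critical exponent d = log₂(8) = 3.
Compare f(n) = Θ(n⁴) against n^d:
  k = 4 > d = 3, so f(n) = Ω(n^(d+ε)) — Case 3.
  Regularity: a·(n/b)^4/n^4 = a/b^4 = 8/16 < 1 ✓.
  The top-level work dominates: T(n) = Θ(f(n)) = Θ(n⁴).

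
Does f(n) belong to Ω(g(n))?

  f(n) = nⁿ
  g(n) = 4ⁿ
True

f(n) = nⁿ is O(nⁿ), and g(n) = 4ⁿ is O(4ⁿ).
Since O(nⁿ) grows at least as fast as O(4ⁿ), f(n) = Ω(g(n)) is true.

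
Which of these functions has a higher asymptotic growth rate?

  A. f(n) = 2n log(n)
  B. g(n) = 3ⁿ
B

f(n) = 2n log(n) is O(n log n), while g(n) = 3ⁿ is O(3ⁿ).
Since O(3ⁿ) grows faster than O(n log n), g(n) dominates.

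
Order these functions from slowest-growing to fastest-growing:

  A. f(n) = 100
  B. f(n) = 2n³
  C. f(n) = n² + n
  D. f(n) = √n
A < D < C < B

Comparing growth rates:
A = 100 is O(1)
D = √n is O(√n)
C = n² + n is O(n²)
B = 2n³ is O(n³)

Therefore, the order from slowest to fastest is: A < D < C < B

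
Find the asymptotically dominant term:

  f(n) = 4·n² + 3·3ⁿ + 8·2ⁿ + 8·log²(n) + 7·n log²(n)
3·3ⁿ

Looking at each term:
  - 4·n² is O(n²)
  - 3·3ⁿ is O(3ⁿ)
  - 8·2ⁿ is O(2ⁿ)
  - 8·log²(n) is O(log² n)
  - 7·n log²(n) is O(n log² n)

The term 3·3ⁿ (O(3ⁿ)) grows fastest and dominates all others.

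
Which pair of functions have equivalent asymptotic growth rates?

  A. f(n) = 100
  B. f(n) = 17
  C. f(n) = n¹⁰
A and B

Examining each function:
  A. 100 is O(1)
  B. 17 is O(1)
  C. n¹⁰ is O(n¹⁰)

Functions A and B both have the same complexity class.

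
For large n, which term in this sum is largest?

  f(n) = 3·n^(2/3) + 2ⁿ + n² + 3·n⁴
2ⁿ

Looking at each term:
  - 3·n^(2/3) is O(n^(2/3))
  - 2ⁿ is O(2ⁿ)
  - n² is O(n²)
  - 3·n⁴ is O(n⁴)

The term 2ⁿ (O(2ⁿ)) grows fastest and dominates all others.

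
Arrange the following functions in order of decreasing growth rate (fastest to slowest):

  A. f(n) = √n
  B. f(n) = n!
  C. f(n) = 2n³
B > C > A

Comparing growth rates:
B = n! is O(n!)
C = 2n³ is O(n³)
A = √n is O(√n)

Therefore, the order from fastest to slowest is: B > C > A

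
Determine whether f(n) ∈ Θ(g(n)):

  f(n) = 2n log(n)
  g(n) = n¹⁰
False

f(n) = 2n log(n) is O(n log n), and g(n) = n¹⁰ is O(n¹⁰).
Since they have different growth rates, f(n) = Θ(g(n)) is false.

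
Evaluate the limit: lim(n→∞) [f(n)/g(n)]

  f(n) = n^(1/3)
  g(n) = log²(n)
∞

Since n^(1/3) (O(n^(1/3))) grows faster than log²(n) (O(log² n)),
the ratio f(n)/g(n) → ∞ as n → ∞.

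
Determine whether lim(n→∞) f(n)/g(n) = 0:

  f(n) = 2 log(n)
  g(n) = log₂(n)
False

f(n) = 2 log(n) is O(log n), and g(n) = log₂(n) is O(log n).
Since they have the same growth rate, f(n) = o(g(n)) is false.
(f = o(g) requires f to grow strictly slower, not equal.)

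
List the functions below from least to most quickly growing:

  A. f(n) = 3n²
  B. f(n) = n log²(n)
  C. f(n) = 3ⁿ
B < A < C

Comparing growth rates:
B = n log²(n) is O(n log² n)
A = 3n² is O(n²)
C = 3ⁿ is O(3ⁿ)

Therefore, the order from slowest to fastest is: B < A < C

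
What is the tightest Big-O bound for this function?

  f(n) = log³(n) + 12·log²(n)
O(log³ n)

The dominant term in log³(n) + 12·log²(n) is log³(n), which is Θ(log³ n).
Lower-order terms (12·log²(n)) are asymptotically negligible.
Constants are absorbed, so the tightest bound is O(log³ n).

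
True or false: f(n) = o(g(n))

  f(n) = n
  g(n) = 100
False

f(n) = n is O(n), and g(n) = 100 is O(1).
Since O(n) grows faster than or equal to O(1), f(n) = o(g(n)) is false.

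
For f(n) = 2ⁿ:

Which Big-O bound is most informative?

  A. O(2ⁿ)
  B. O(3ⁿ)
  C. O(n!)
A

f(n) = 2ⁿ is O(2ⁿ).
All listed options are valid Big-O bounds (upper bounds),
but O(2ⁿ) is the tightest (smallest valid bound).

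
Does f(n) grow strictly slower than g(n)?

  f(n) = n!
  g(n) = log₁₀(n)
False

f(n) = n! is O(n!), and g(n) = log₁₀(n) is O(log n).
Since O(n!) grows faster than or equal to O(log n), f(n) = o(g(n)) is false.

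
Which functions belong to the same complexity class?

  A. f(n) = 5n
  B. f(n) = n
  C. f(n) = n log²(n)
A and B

Examining each function:
  A. 5n is O(n)
  B. n is O(n)
  C. n log²(n) is O(n log² n)

Functions A and B both have the same complexity class.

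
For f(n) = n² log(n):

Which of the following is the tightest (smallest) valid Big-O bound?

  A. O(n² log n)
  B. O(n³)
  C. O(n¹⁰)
A

f(n) = n² log(n) is O(n² log n).
All listed options are valid Big-O bounds (upper bounds),
but O(n² log n) is the tightest (smallest valid bound).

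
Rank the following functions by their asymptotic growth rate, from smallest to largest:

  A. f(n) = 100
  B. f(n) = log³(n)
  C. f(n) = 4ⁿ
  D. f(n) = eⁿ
A < B < D < C

Comparing growth rates:
A = 100 is O(1)
B = log³(n) is O(log³ n)
D = eⁿ is O(eⁿ)
C = 4ⁿ is O(4ⁿ)

Therefore, the order from slowest to fastest is: A < B < D < C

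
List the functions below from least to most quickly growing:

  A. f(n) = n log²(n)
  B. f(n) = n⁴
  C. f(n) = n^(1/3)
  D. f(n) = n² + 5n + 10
C < A < D < B

Comparing growth rates:
C = n^(1/3) is O(n^(1/3))
A = n log²(n) is O(n log² n)
D = n² + 5n + 10 is O(n²)
B = n⁴ is O(n⁴)

Therefore, the order from slowest to fastest is: C < A < D < B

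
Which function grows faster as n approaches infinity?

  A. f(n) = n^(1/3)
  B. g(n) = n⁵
B

f(n) = n^(1/3) is O(n^(1/3)), while g(n) = n⁵ is O(n⁵).
Since O(n⁵) grows faster than O(n^(1/3)), g(n) dominates.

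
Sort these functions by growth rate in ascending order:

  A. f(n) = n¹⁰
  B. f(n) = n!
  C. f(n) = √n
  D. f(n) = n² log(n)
C < D < A < B

Comparing growth rates:
C = √n is O(√n)
D = n² log(n) is O(n² log n)
A = n¹⁰ is O(n¹⁰)
B = n! is O(n!)

Therefore, the order from slowest to fastest is: C < D < A < B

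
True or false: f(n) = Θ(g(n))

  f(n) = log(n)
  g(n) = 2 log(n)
True

f(n) = log(n) and g(n) = 2 log(n) are both O(log n).
Since they have the same asymptotic growth rate, f(n) = Θ(g(n)) is true.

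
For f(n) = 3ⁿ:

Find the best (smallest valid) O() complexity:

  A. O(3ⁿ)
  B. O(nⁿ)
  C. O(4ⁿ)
A

f(n) = 3ⁿ is O(3ⁿ).
All listed options are valid Big-O bounds (upper bounds),
but O(3ⁿ) is the tightest (smallest valid bound).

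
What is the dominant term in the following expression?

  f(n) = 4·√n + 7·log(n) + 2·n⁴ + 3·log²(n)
2·n⁴

Looking at each term:
  - 4·√n is O(√n)
  - 7·log(n) is O(log n)
  - 2·n⁴ is O(n⁴)
  - 3·log²(n) is O(log² n)

The term 2·n⁴ (O(n⁴)) grows fastest and dominates all others.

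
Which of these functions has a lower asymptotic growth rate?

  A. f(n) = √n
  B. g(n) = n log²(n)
A

f(n) = √n is O(√n), while g(n) = n log²(n) is O(n log² n).
Since O(√n) grows slower than O(n log² n), f(n) is dominated.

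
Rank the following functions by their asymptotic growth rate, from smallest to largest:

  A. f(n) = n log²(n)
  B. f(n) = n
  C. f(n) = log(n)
C < B < A

Comparing growth rates:
C = log(n) is O(log n)
B = n is O(n)
A = n log²(n) is O(n log² n)

Therefore, the order from slowest to fastest is: C < B < A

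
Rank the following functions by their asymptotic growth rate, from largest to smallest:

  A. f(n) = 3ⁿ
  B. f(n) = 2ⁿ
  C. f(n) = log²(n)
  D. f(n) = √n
A > B > D > C

Comparing growth rates:
A = 3ⁿ is O(3ⁿ)
B = 2ⁿ is O(2ⁿ)
D = √n is O(√n)
C = log²(n) is O(log² n)

Therefore, the order from fastest to slowest is: A > B > D > C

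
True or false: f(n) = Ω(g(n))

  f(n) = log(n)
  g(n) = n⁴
False

f(n) = log(n) is O(log n), and g(n) = n⁴ is O(n⁴).
Since O(log n) grows slower than O(n⁴), f(n) = Ω(g(n)) is false.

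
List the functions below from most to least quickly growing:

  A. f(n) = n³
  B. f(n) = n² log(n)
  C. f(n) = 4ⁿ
C > A > B

Comparing growth rates:
C = 4ⁿ is O(4ⁿ)
A = n³ is O(n³)
B = n² log(n) is O(n² log n)

Therefore, the order from fastest to slowest is: C > A > B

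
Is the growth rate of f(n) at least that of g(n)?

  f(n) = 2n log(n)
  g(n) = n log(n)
True

f(n) = 2n log(n) and g(n) = n log(n) are both O(n log n).
Big-Ω permits equal growth rates (f ≥ c·g for some c > 0), so f(n) = Ω(g(n)) is true.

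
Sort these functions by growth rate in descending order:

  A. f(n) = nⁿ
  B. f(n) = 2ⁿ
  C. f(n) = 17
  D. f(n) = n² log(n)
A > B > D > C

Comparing growth rates:
A = nⁿ is O(nⁿ)
B = 2ⁿ is O(2ⁿ)
D = n² log(n) is O(n² log n)
C = 17 is O(1)

Therefore, the order from fastest to slowest is: A > B > D > C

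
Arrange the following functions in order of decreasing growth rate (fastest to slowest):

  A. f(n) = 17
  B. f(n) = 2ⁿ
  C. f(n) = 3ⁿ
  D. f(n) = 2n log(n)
C > B > D > A

Comparing growth rates:
C = 3ⁿ is O(3ⁿ)
B = 2ⁿ is O(2ⁿ)
D = 2n log(n) is O(n log n)
A = 17 is O(1)

Therefore, the order from fastest to slowest is: C > B > D > A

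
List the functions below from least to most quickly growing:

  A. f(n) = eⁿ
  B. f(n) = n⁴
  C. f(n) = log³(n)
C < B < A

Comparing growth rates:
C = log³(n) is O(log³ n)
B = n⁴ is O(n⁴)
A = eⁿ is O(eⁿ)

Therefore, the order from slowest to fastest is: C < B < A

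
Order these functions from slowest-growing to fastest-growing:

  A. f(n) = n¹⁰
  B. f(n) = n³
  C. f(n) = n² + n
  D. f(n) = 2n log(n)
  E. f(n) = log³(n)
E < D < C < B < A

Comparing growth rates:
E = log³(n) is O(log³ n)
D = 2n log(n) is O(n log n)
C = n² + n is O(n²)
B = n³ is O(n³)
A = n¹⁰ is O(n¹⁰)

Therefore, the order from slowest to fastest is: E < D < C < B < A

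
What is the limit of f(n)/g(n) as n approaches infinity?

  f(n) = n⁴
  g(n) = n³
∞

Since n⁴ (O(n⁴)) grows faster than n³ (O(n³)),
the ratio f(n)/g(n) → ∞ as n → ∞.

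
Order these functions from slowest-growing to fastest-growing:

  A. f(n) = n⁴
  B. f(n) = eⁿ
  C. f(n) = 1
C < A < B

Comparing growth rates:
C = 1 is O(1)
A = n⁴ is O(n⁴)
B = eⁿ is O(eⁿ)

Therefore, the order from slowest to fastest is: C < A < B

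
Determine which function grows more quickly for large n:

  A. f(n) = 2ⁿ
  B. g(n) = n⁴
A

f(n) = 2ⁿ is O(2ⁿ), while g(n) = n⁴ is O(n⁴).
Since O(2ⁿ) grows faster than O(n⁴), f(n) dominates.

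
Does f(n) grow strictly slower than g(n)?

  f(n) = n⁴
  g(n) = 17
False

f(n) = n⁴ is O(n⁴), and g(n) = 17 is O(1).
Since O(n⁴) grows faster than or equal to O(1), f(n) = o(g(n)) is false.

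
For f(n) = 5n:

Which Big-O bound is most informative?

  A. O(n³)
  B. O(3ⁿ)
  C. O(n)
C

f(n) = 5n is O(n).
All listed options are valid Big-O bounds (upper bounds),
but O(n) is the tightest (smallest valid bound).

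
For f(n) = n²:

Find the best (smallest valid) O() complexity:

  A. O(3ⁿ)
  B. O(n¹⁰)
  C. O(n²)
C

f(n) = n² is O(n²).
All listed options are valid Big-O bounds (upper bounds),
but O(n²) is the tightest (smallest valid bound).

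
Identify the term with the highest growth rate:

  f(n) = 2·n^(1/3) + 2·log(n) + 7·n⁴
7·n⁴

Looking at each term:
  - 2·n^(1/3) is O(n^(1/3))
  - 2·log(n) is O(log n)
  - 7·n⁴ is O(n⁴)

The term 7·n⁴ (O(n⁴)) grows fastest and dominates all others.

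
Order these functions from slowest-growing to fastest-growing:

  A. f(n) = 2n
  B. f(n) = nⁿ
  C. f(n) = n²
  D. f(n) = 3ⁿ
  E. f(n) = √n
E < A < C < D < B

Comparing growth rates:
E = √n is O(√n)
A = 2n is O(n)
C = n² is O(n²)
D = 3ⁿ is O(3ⁿ)
B = nⁿ is O(nⁿ)

Therefore, the order from slowest to fastest is: E < A < C < D < B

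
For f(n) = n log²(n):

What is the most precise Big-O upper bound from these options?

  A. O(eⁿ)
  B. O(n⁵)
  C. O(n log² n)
C

f(n) = n log²(n) is O(n log² n).
All listed options are valid Big-O bounds (upper bounds),
but O(n log² n) is the tightest (smallest valid bound).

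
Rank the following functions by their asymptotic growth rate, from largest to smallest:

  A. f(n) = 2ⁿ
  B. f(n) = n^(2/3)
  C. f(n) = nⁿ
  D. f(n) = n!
C > D > A > B

Comparing growth rates:
C = nⁿ is O(nⁿ)
D = n! is O(n!)
A = 2ⁿ is O(2ⁿ)
B = n^(2/3) is O(n^(2/3))

Therefore, the order from fastest to slowest is: C > D > A > B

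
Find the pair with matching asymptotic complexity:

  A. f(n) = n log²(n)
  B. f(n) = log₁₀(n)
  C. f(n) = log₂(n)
B and C

Examining each function:
  A. n log²(n) is O(n log² n)
  B. log₁₀(n) is O(log n)
  C. log₂(n) is O(log n)

Functions B and C both have the same complexity class.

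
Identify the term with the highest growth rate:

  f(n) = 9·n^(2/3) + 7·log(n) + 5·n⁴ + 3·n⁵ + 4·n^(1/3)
3·n⁵

Looking at each term:
  - 9·n^(2/3) is O(n^(2/3))
  - 7·log(n) is O(log n)
  - 5·n⁴ is O(n⁴)
  - 3·n⁵ is O(n⁵)
  - 4·n^(1/3) is O(n^(1/3))

The term 3·n⁵ (O(n⁵)) grows fastest and dominates all others.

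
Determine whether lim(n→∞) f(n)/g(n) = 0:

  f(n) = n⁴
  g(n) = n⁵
True

f(n) = n⁴ is O(n⁴), and g(n) = n⁵ is O(n⁵).
Since O(n⁴) grows strictly slower than O(n⁵), f(n) = o(g(n)) is true.
This means lim(n→∞) f(n)/g(n) = 0.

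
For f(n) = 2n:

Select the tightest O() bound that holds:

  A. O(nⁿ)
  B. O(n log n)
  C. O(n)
C

f(n) = 2n is O(n).
All listed options are valid Big-O bounds (upper bounds),
but O(n) is the tightest (smallest valid bound).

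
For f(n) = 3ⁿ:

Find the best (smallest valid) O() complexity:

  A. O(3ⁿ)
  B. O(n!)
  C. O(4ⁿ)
A

f(n) = 3ⁿ is O(3ⁿ).
All listed options are valid Big-O bounds (upper bounds),
but O(3ⁿ) is the tightest (smallest valid bound).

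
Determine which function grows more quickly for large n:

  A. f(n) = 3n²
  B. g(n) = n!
B

f(n) = 3n² is O(n²), while g(n) = n! is O(n!).
Since O(n!) grows faster than O(n²), g(n) dominates.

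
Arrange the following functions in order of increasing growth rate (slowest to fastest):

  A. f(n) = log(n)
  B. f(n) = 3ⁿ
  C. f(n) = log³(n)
A < C < B

Comparing growth rates:
A = log(n) is O(log n)
C = log³(n) is O(log³ n)
B = 3ⁿ is O(3ⁿ)

Therefore, the order from slowest to fastest is: A < C < B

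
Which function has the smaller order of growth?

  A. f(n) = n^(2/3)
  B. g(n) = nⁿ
A

f(n) = n^(2/3) is O(n^(2/3)), while g(n) = nⁿ is O(nⁿ).
Since O(n^(2/3)) grows slower than O(nⁿ), f(n) is dominated.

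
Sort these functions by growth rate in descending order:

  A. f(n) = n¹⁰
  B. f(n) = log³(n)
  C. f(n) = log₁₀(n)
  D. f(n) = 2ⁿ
D > A > B > C

Comparing growth rates:
D = 2ⁿ is O(2ⁿ)
A = n¹⁰ is O(n¹⁰)
B = log³(n) is O(log³ n)
C = log₁₀(n) is O(log n)

Therefore, the order from fastest to slowest is: D > A > B > C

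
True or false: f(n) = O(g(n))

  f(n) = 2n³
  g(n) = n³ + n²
True

f(n) = 2n³ and g(n) = n³ + n² are both O(n³).
Big-O permits equal growth rates (f ≤ c·g for some c), so f(n) = O(g(n)) is true.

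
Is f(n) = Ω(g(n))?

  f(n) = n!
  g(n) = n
True

f(n) = n! is O(n!), and g(n) = n is O(n).
Since O(n!) grows at least as fast as O(n), f(n) = Ω(g(n)) is true.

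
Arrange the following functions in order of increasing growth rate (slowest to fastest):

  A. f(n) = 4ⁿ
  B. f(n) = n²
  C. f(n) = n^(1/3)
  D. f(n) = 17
D < C < B < A

Comparing growth rates:
D = 17 is O(1)
C = n^(1/3) is O(n^(1/3))
B = n² is O(n²)
A = 4ⁿ is O(4ⁿ)

Therefore, the order from slowest to fastest is: D < C < B < A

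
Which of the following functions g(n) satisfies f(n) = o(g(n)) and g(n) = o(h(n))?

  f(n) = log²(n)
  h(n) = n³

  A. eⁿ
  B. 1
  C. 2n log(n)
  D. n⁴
C

We need g(n) with log²(n) = o(g(n)) and g(n) = o(n³), i.e. O(log² n) ≺ g ≺ O(n³).
Check each option:
  A. eⁿ — O(eⁿ) does not grow strictly slower than h(n)
  B. 1 — O(1) does not grow strictly faster than f(n)
  C. 2n log(n) — O(n log n) is strictly between O(log² n) and O(n³) ✓
  D. n⁴ — O(n⁴) does not grow strictly slower than h(n)

Only option C (2n log(n)) lies strictly between.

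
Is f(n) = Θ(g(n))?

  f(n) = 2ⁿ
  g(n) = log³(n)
False

f(n) = 2ⁿ is O(2ⁿ), and g(n) = log³(n) is O(log³ n).
Since they have different growth rates, f(n) = Θ(g(n)) is false.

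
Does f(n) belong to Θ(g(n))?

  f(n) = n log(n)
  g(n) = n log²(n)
False

f(n) = n log(n) is O(n log n), and g(n) = n log²(n) is O(n log² n).
Since they have different growth rates, f(n) = Θ(g(n)) is false.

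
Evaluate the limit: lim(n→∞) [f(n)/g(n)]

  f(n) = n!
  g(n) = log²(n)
∞

Since n! (O(n!)) grows faster than log²(n) (O(log² n)),
the ratio f(n)/g(n) → ∞ as n → ∞.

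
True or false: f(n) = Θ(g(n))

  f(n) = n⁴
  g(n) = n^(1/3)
False

f(n) = n⁴ is O(n⁴), and g(n) = n^(1/3) is O(n^(1/3)).
Since they have different growth rates, f(n) = Θ(g(n)) is false.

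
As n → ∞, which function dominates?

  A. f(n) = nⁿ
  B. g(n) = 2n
A

f(n) = nⁿ is O(nⁿ), while g(n) = 2n is O(n).
Since O(nⁿ) grows faster than O(n), f(n) dominates.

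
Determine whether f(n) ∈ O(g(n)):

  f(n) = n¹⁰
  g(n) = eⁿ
True

f(n) = n¹⁰ is O(n¹⁰), and g(n) = eⁿ is O(eⁿ).
Since O(n¹⁰) ⊆ O(eⁿ) (f grows no faster than g), f(n) = O(g(n)) is true.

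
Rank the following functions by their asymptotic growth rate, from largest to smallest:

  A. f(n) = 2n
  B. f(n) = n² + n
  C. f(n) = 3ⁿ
C > B > A

Comparing growth rates:
C = 3ⁿ is O(3ⁿ)
B = n² + n is O(n²)
A = 2n is O(n)

Therefore, the order from fastest to slowest is: C > B > A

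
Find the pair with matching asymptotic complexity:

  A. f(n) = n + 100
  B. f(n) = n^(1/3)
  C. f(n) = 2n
A and C

Examining each function:
  A. n + 100 is O(n)
  B. n^(1/3) is O(n^(1/3))
  C. 2n is O(n)

Functions A and C both have the same complexity class.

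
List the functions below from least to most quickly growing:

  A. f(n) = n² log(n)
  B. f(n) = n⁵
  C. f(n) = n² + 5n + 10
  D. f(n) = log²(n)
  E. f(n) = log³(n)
D < E < C < A < B

Comparing growth rates:
D = log²(n) is O(log² n)
E = log³(n) is O(log³ n)
C = n² + 5n + 10 is O(n²)
A = n² log(n) is O(n² log n)
B = n⁵ is O(n⁵)

Therefore, the order from slowest to fastest is: D < E < C < A < B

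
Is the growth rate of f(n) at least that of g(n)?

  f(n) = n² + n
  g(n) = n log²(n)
True

f(n) = n² + n is O(n²), and g(n) = n log²(n) is O(n log² n).
Since O(n²) grows at least as fast as O(n log² n), f(n) = Ω(g(n)) is true.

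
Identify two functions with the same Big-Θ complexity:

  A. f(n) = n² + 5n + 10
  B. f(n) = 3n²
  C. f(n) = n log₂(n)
A and B

Examining each function:
  A. n² + 5n + 10 is O(n²)
  B. 3n² is O(n²)
  C. n log₂(n) is O(n log n)

Functions A and B both have the same complexity class.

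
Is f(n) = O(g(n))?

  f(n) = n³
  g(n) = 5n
False

f(n) = n³ is O(n³), and g(n) = 5n is O(n).
Since O(n³) grows faster than O(n), f(n) = O(g(n)) is false.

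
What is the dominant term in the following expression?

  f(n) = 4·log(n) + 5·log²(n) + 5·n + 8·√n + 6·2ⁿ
6·2ⁿ

Looking at each term:
  - 4·log(n) is O(log n)
  - 5·log²(n) is O(log² n)
  - 5·n is O(n)
  - 8·√n is O(√n)
  - 6·2ⁿ is O(2ⁿ)

The term 6·2ⁿ (O(2ⁿ)) grows fastest and dominates all others.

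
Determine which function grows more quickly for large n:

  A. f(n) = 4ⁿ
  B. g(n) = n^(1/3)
A

f(n) = 4ⁿ is O(4ⁿ), while g(n) = n^(1/3) is O(n^(1/3)).
Since O(4ⁿ) grows faster than O(n^(1/3)), f(n) dominates.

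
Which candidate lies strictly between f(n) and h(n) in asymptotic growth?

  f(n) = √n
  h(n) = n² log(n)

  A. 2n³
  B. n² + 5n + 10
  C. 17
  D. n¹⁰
B

We need g(n) with √n = o(g(n)) and g(n) = o(n² log(n)), i.e. O(√n) ≺ g ≺ O(n² log n).
Check each option:
  A. 2n³ — O(n³) does not grow strictly slower than h(n)
  B. n² + 5n + 10 — O(n²) is strictly between O(√n) and O(n² log n) ✓
  C. 17 — O(1) does not grow strictly faster than f(n)
  D. n¹⁰ — O(n¹⁰) does not grow strictly slower than h(n)

Only option B (n² + 5n + 10) lies strictly between.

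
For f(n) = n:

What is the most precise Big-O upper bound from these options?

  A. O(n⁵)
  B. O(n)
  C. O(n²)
B

f(n) = n is O(n).
All listed options are valid Big-O bounds (upper bounds),
but O(n) is the tightest (smallest valid bound).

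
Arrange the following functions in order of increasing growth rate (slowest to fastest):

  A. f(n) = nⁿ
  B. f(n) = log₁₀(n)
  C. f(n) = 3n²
B < C < A

Comparing growth rates:
B = log₁₀(n) is O(log n)
C = 3n² is O(n²)
A = nⁿ is O(nⁿ)

Therefore, the order from slowest to fastest is: B < C < A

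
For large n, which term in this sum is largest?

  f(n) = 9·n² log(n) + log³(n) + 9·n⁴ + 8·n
9·n⁴

Looking at each term:
  - 9·n² log(n) is O(n² log n)
  - log³(n) is O(log³ n)
  - 9·n⁴ is O(n⁴)
  - 8·n is O(n)

The term 9·n⁴ (O(n⁴)) grows fastest and dominates all others.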